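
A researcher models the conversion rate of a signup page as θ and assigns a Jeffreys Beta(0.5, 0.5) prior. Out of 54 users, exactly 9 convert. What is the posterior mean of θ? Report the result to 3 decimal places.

Observing 9 successes and 45 failures updates Beta(0.5, 0.5) by adding the success and failure counts to the two shape parameters: α = 0.5+9 = 9.5, β = 0.5+45 = 45.5.
E[θ | data] = 9.5/(9.5+45.5) = 0.173.

Posterior mean ≈ 0.173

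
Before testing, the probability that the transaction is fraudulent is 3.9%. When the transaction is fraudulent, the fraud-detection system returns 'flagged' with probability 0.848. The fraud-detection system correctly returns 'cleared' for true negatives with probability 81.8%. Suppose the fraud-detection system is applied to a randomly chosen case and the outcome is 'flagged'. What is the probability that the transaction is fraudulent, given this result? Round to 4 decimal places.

Write H for 'the transaction is fraudulent'. Prior odds H:¬H = 0.039/0.961 = 0.040583. For the 'flagged' outcome, the likelihood ratio is 0.848/0.182 = 4.6593.
Posterior odds = 0.040583 × 4.6593 = 0.18909, so P(H|E) = 0.18909/(1+0.18909) = 0.1590.

P(H | E) ≈ 0.1590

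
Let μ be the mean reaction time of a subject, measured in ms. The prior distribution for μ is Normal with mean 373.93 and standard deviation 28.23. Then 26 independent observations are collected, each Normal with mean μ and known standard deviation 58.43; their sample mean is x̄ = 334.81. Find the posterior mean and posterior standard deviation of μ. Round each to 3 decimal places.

With known σ, the Normal prior is conjugate. Weight on the data is w = (n/σ²)/(n/σ² + 1/τ₀²) = 0.00761556/(0.00761556+0.00125481) = 0.85854.
Posterior mean = w·x̄ + (1−w)·μ₀ = 0.85854·334.81 + 0.14146·373.93 = 340.344. Posterior variance = 1/(0.00761556+0.00125481) = 112.735, so SD = 10.618.

Posterior mean ≈ 340.344; posterior SD ≈ 10.618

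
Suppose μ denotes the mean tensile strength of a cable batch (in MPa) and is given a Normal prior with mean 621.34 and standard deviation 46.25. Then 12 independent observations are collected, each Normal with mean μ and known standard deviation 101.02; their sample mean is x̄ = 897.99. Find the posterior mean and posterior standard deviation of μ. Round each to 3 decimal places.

With known σ, the Normal prior is conjugate. Weight on the data is w = (n/σ²)/(n/σ² + 1/τ₀²) = 0.00117589/(0.00117589+0.00046749) = 0.71553.
Posterior mean = w·x̄ + (1−w)·μ₀ = 0.71553·897.99 + 0.28447·621.34 = 819.291. Posterior variance = 1/(0.00117589+0.00046749) = 608.500, so SD = 24.668.

Posterior mean ≈ 819.291; posterior SD ≈ 24.668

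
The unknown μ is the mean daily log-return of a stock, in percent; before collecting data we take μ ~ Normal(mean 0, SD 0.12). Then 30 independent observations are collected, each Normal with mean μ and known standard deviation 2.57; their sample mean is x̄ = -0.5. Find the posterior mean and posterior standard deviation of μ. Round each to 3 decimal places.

Prior precision 1/τ₀² = 1/0.12² = 69.4444; data precision n/σ² = 30/2.57² = 4.54208.
Posterior precision = 69.4444 + 4.54208 = 73.9865, giving posterior SD = 1/√73.9865 = 0.116.
Posterior mean = (69.4444·0 + 4.54208·-0.5) / 73.9865 = -0.031.

Posterior mean ≈ -0.031; posterior SD ≈ 0.116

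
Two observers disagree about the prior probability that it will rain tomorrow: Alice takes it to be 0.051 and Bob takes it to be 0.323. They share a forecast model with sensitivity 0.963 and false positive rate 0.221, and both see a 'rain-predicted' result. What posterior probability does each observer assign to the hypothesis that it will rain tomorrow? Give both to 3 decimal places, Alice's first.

Alice: 0.190; Bob: 0.675

P('+'|H) = 0.963, P('+'|¬H) = 0.221.
Alice: numerator 0.963·0.051 = 0.049113; evidence = 0.049113+0.221·0.949 = 0.25884; posterior = 0.190.
Bob: numerator 0.963·0.323 = 0.31105; evidence = 0.31105+0.221·0.677 = 0.46067; posterior = 0.675.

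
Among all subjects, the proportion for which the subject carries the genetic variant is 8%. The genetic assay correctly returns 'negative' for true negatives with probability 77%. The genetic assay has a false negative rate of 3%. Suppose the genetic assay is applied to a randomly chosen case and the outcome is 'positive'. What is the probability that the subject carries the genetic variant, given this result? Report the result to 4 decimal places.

Let H be the event that the subject carries the genetic variant. P(H) = 0.08, so P(¬H) = 0.92. With E the 'positive' result, P(E|H) = 0.97 and P(E|¬H) = 0.23.
P(E) = 0.97·0.08 + 0.23·0.92 = 0.077600 + 0.21160 = 0.28920.
By Bayes' theorem, P(H|E) = 0.077600 / 0.28920 = 0.2683.

P(H | E) ≈ 0.2683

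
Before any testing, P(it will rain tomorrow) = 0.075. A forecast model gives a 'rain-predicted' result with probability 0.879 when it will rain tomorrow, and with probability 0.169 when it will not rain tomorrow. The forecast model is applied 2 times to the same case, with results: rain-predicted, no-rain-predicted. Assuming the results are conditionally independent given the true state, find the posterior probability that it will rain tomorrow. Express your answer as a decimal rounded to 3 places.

Posterior P(H) ≈ 0.058

Let H be the event that it will rain tomorrow; start with P(H) = 0.075. P('rain-predicted'|H) = 0.879, P('rain-predicted'|¬H) = 0.169.
Update on result 1 ('rain-predicted'): P(H) ← 0.879·0.0750 / (0.879·0.0750 + 0.169·0.9250) = 0.065925/0.22225 = 0.2966.
Update on result 2 ('no-rain-predicted'): P(H) ← 0.121·0.2966 / (0.121·0.2966 + 0.831·0.7034) = 0.035892/0.62040 = 0.0579.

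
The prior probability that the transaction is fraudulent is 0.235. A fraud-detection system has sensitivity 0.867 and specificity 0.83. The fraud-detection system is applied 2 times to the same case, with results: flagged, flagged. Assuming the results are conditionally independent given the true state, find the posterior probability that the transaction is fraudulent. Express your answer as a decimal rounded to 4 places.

With H the event that the transaction is fraudulent, the joint likelihood of the observed sequence is P(data|H) = 0.867·0.867 = 0.75169 and P(data|¬H) = 0.17·0.17 = 0.028900.
Bayes: P(H|data) = 0.235·0.75169 / (0.235·0.75169 + 0.765·0.028900) = 0.17665/0.19876 = 0.8888.

Posterior P(H) ≈ 0.8888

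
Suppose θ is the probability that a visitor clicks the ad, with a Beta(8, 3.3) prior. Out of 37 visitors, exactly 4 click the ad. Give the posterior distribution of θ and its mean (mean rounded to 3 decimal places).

The binomial likelihood is conjugate to the Beta prior: with 4 successes and 33 failures, the posterior is Beta(8+4, 3.3+33) = Beta(12, 36.3).
Posterior mean = α/(α+β) = 12/48.3 = 0.248.

Posterior: Beta(12, 36.3); mean ≈ 0.248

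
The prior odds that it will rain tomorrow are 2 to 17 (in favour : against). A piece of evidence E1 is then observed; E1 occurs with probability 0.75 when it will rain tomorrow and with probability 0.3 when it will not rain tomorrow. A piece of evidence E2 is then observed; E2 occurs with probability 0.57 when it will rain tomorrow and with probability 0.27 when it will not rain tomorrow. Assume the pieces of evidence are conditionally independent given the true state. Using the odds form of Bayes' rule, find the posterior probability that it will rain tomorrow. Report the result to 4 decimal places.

Posterior probability ≈ 0.3831

Prior odds = 2/17 = 0.11765. In log-odds, ln(0.11765) = -2.1401.
Add log likelihood ratios: ln(2.5000) + ln(2.1111) = 1.6635.
Posterior log-odds = -0.47656, so posterior odds = exp(-0.47656) = 0.62092. Converting, P(H|E) = 0.62092/1.6209 = 0.3831.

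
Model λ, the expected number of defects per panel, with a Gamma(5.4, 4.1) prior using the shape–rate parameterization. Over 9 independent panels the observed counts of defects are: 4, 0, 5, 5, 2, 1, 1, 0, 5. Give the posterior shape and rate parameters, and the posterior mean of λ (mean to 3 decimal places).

The Poisson likelihood adds the total count to the shape and the number of exposure periods to the rate. Here ∑xᵢ = 23 and n = 9, so shape 5.4→28.4 and rate 4.1→13.1.
Posterior mean = shape/rate = 28.4/13.1 = 2.168.

Posterior: Gamma(shape=28.4, rate=13.1); mean ≈ 2.168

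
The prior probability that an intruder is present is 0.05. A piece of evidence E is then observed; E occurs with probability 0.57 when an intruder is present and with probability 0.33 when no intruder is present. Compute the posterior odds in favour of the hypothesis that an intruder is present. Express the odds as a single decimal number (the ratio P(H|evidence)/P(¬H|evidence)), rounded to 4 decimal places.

Posterior odds ≈ 0.0909

Prior odds = 0.05/(1−0.05) = 0.052632.
Likelihood ratio for E = 0.57/0.33 = 1.7273.
Posterior odds = prior odds × LR = 0.090909.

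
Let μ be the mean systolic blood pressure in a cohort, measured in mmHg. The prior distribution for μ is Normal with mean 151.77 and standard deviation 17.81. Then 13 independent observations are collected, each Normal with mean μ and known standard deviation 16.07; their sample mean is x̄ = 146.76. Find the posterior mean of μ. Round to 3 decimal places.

With known σ, the Normal prior is conjugate. Weight on the data is w = (n/σ²)/(n/σ² + 1/τ₀²) = 0.0503398/(0.0503398+0.00315262) = 0.94106.
Posterior mean = w·x̄ + (1−w)·μ₀ = 0.94106·146.76 + 0.058936·151.77 = 147.055.

Posterior mean ≈ 147.055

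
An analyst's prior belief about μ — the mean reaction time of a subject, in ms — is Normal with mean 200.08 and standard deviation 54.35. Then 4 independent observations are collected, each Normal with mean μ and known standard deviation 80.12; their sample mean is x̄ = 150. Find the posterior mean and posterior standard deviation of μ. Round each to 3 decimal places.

Posterior mean ≈ 167.630; posterior SD ≈ 32.247

With known σ, the Normal prior is conjugate. Weight on the data is w = (n/σ²)/(n/σ² + 1/τ₀²) = 0.00062313/(0.00062313+0.00033853) = 0.64797.
Posterior mean = w·x̄ + (1−w)·μ₀ = 0.64797·150 + 0.35203·200.08 = 167.630. Posterior variance = 1/(0.00062313+0.00033853) = 1039.87, so SD = 32.247.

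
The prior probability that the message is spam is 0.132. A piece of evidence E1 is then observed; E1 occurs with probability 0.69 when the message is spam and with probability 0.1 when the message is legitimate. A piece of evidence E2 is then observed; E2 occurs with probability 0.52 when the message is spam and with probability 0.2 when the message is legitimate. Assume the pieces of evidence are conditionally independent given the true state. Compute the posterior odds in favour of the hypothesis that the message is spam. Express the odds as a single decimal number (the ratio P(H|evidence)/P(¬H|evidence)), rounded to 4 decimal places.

Prior odds = 0.132/(1−0.132) = 0.15207. In log-odds, ln(0.15207) = -1.8834.
Add log likelihood ratios: ln(6.9000) + ln(2.6000) = 2.8870.
Posterior log-odds = 1.0036, so posterior odds = exp(1.0036) = 2.7282.

Posterior odds ≈ 2.7282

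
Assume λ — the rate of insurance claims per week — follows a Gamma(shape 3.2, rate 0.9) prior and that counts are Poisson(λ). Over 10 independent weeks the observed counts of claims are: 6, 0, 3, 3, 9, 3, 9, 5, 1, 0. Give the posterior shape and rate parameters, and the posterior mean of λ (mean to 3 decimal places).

The Poisson likelihood adds the total count to the shape and the number of exposure periods to the rate. Here ∑xᵢ = 39 and n = 10, so shape 3.2→42.2 and rate 0.9→10.9.
E[λ | data] = 42.2/10.9 = 3.872.

Posterior: Gamma(shape=42.2, rate=10.9); mean ≈ 3.872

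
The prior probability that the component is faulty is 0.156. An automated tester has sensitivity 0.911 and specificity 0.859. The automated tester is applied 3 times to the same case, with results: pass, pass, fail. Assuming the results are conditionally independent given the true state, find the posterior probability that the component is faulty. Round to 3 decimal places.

Let H be the event that the component is faulty; start with P(H) = 0.156. P('fail'|H) = 0.911, P('fail'|¬H) = 0.141.
Update on result 1 ('pass'): P(H) ← 0.089·0.1560 / (0.089·0.1560 + 0.859·0.8440) = 0.013884/0.73888 = 0.0188.
Update on result 2 ('pass'): P(H) ← 0.089·0.0188 / (0.089·0.0188 + 0.859·0.9812) = 0.0016724/0.84453 = 0.0020.
Update on result 3 ('fail'): P(H) ← 0.911·0.0020 / (0.911·0.0020 + 0.141·0.9980) = 0.0018040/0.14252 = 0.0127.

Posterior P(H) ≈ 0.013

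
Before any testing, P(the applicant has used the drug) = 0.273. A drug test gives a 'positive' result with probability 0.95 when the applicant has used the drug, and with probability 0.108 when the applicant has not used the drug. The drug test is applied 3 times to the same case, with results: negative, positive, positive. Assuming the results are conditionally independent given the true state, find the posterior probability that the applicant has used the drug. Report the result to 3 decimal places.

Let H be the event that the applicant has used the drug; start with P(H) = 0.273. P('positive'|H) = 0.95, P('positive'|¬H) = 0.108.
Update on result 1 ('negative'): P(H) ← 0.05·0.2730 / (0.05·0.2730 + 0.892·0.7270) = 0.013650/0.66213 = 0.0206.
Update on result 2 ('positive'): P(H) ← 0.95·0.0206 / (0.95·0.0206 + 0.108·0.9794) = 0.019584/0.12536 = 0.1562.
Update on result 3 ('positive'): P(H) ← 0.95·0.1562 / (0.95·0.1562 + 0.108·0.8438) = 0.14842/0.23954 = 0.6196.

Posterior P(H) ≈ 0.620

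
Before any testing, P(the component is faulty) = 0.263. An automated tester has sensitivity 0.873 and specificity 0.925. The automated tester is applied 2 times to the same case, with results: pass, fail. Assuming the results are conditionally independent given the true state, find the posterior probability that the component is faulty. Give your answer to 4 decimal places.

Posterior P(H) ≈ 0.3632

With H the event that the component is faulty, the joint likelihood of the observed sequence is P(data|H) = 0.127·0.873 = 0.11087 and P(data|¬H) = 0.925·0.075 = 0.069375.
Bayes: P(H|data) = 0.263·0.11087 / (0.263·0.11087 + 0.737·0.069375) = 0.029159/0.080288 = 0.3632.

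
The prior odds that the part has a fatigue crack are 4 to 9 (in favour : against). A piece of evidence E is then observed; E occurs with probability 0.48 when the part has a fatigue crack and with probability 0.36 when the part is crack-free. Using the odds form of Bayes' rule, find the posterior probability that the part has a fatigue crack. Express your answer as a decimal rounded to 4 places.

Posterior probability ≈ 0.3721

Prior odds = 4/9 = 0.44444.
Likelihood ratio for E = 0.48/0.36 = 1.3333.
Posterior odds = prior odds × LR = 0.59259.
Posterior probability = odds/(1+odds) = 0.59259/1.5926 = 0.3721.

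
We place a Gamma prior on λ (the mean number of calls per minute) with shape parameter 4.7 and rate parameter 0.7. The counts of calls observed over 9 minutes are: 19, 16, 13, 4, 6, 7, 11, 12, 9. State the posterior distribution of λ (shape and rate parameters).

Posterior: Gamma(shape=101.7, rate=9.7)

The Poisson likelihood adds the total count to the shape and the number of exposure periods to the rate. Here ∑xᵢ = 97 and n = 9, so shape 4.7→101.7 and rate 0.7→9.7.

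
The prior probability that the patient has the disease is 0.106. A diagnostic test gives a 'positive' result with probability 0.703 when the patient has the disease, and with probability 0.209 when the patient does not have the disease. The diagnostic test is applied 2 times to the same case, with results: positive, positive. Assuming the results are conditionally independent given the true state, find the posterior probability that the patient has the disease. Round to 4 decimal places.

Posterior P(H) ≈ 0.5729

With H the event that the patient has the disease, the joint likelihood of the observed sequence is P(data|H) = 0.703·0.703 = 0.49421 and P(data|¬H) = 0.209·0.209 = 0.043681.
Bayes: P(H|data) = 0.106·0.49421 / (0.106·0.49421 + 0.894·0.043681) = 0.052386/0.091437 = 0.5729.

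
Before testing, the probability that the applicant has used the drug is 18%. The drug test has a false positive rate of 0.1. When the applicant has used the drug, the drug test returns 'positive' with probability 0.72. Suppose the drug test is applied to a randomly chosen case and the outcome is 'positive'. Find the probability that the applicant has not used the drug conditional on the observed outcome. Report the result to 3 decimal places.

P(¬H | E) ≈ 0.388

Write H for 'the applicant has used the drug'. Prior odds H:¬H = 0.18/0.82 = 0.21951. For the 'positive' outcome, the likelihood ratio is 0.72/0.1 = 7.2000.
Posterior odds = 0.21951 × 7.2000 = 1.5805, so P(H|E) = 1.5805/(1+1.5805) = 0.612. Then P(¬H|E) = 1 − 0.612 = 0.388.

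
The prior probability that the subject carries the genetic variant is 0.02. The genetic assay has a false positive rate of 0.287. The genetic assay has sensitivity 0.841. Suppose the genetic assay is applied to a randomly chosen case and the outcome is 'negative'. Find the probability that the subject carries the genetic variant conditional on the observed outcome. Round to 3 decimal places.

P(H | E) ≈ 0.005

Write H for 'the subject carries the genetic variant'. Prior odds H:¬H = 0.02/0.98 = 0.020408. For the 'negative' outcome, the likelihood ratio is 0.159/0.713 = 0.22300.
Posterior odds = 0.020408 × 0.22300 = 0.0045510, so P(H|E) = 0.0045510/(1+0.0045510) = 0.005.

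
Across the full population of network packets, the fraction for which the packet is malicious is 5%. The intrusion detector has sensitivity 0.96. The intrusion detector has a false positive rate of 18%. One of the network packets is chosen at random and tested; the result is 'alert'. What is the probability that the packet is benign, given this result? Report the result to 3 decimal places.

P(¬H | E) ≈ 0.781

Let H be the event that the packet is malicious. P(H) = 0.05, so P(¬H) = 0.95. With E the 'alert' result, P(E|H) = 0.96 and P(E|¬H) = 0.18.
P(E) = 0.96·0.05 + 0.18·0.95 = 0.048000 + 0.17100 = 0.21900.
By Bayes' theorem, P(H|E) = 0.048000 / 0.21900 = 0.219. Hence P(¬H|E) = 1 − 0.219 = 0.781.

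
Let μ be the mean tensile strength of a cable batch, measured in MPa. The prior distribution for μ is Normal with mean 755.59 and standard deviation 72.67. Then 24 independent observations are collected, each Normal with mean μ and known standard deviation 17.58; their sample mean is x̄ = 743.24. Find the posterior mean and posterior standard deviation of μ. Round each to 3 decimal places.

Posterior mean ≈ 743.270; posterior SD ≈ 3.584

Prior precision 1/τ₀² = 1/72.67² = 0.00018936; data precision n/σ² = 24/17.58² = 0.0776557.
Posterior precision = 0.00018936 + 0.0776557 = 0.0778451, giving posterior SD = 1/√0.0778451 = 3.584.
Posterior mean = (0.00018936·755.59 + 0.0776557·743.24) / 0.0778451 = 743.270.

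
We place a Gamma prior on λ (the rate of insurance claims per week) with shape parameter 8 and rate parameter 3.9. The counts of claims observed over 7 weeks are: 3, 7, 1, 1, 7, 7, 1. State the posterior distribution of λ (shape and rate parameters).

The Poisson likelihood adds the total count to the shape and the number of exposure periods to the rate. Here ∑xᵢ = 27 and n = 7, so shape 8→35 and rate 3.9→10.9.

Posterior: Gamma(shape=35, rate=10.9)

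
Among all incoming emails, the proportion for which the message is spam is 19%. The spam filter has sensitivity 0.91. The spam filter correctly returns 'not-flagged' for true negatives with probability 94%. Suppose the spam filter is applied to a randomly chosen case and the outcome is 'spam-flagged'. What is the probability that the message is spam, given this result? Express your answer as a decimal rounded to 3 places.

P(H | E) ≈ 0.781

Let H be the event that the message is spam. P(H) = 0.19, so P(¬H) = 0.81. With E the 'spam-flagged' result, P(E|H) = 0.91 and P(E|¬H) = 0.06.
P(E) = 0.91·0.19 + 0.06·0.81 = 0.17290 + 0.048600 = 0.22150.
By Bayes' theorem, P(H|E) = 0.17290 / 0.22150 = 0.781.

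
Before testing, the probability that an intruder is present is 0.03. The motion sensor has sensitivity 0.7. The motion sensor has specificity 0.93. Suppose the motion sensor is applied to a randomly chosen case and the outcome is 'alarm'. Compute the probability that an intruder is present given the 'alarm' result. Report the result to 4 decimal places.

Let H be the event that an intruder is present. P(H) = 0.03, so P(¬H) = 0.97. With E the 'alarm' result, P(E|H) = 0.7 and P(E|¬H) = 0.07.
P(E) = 0.7·0.03 + 0.07·0.97 = 0.021000 + 0.067900 = 0.088900.
By Bayes' theorem, P(H|E) = 0.021000 / 0.088900 = 0.2362.

P(H | E) ≈ 0.2362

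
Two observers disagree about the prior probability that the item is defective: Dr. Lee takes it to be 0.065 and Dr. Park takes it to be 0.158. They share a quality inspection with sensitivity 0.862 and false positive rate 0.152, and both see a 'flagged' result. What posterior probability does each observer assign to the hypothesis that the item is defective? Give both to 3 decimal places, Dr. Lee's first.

P('+'|H) = 0.862, P('+'|¬H) = 0.152.
Dr. Lee: numerator 0.862·0.065 = 0.056030; evidence = 0.056030+0.152·0.935 = 0.19815; posterior = 0.283.
Dr. Park: numerator 0.862·0.158 = 0.13620; evidence = 0.13620+0.152·0.842 = 0.26418; posterior = 0.516.

Dr. Lee: 0.283; Dr. Park: 0.516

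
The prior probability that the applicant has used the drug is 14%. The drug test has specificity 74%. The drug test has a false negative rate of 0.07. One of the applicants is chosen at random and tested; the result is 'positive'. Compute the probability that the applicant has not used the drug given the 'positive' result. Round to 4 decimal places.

P(¬H | E) ≈ 0.6320

Let H be the event that the applicant has used the drug. P(H) = 0.14, so P(¬H) = 0.86. With E the 'positive' result, P(E|H) = 0.93 and P(E|¬H) = 0.26.
P(E) = 0.93·0.14 + 0.26·0.86 = 0.13020 + 0.22360 = 0.35380.
By Bayes' theorem, P(H|E) = 0.13020 / 0.35380 = 0.3680. Hence P(¬H|E) = 1 − 0.3680 = 0.6320.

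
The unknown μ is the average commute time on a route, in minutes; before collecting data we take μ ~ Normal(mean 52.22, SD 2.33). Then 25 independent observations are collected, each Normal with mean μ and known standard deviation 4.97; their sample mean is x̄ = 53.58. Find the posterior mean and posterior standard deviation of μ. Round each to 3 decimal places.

Posterior mean ≈ 53.371; posterior SD ≈ 0.914

Prior precision 1/τ₀² = 1/2.33² = 0.184199; data precision n/σ² = 25/4.97² = 1.01211.
Posterior precision = 0.184199 + 1.01211 = 1.19631, giving posterior SD = 1/√1.19631 = 0.914.
Posterior mean = (0.184199·52.22 + 1.01211·53.58) / 1.19631 = 53.371.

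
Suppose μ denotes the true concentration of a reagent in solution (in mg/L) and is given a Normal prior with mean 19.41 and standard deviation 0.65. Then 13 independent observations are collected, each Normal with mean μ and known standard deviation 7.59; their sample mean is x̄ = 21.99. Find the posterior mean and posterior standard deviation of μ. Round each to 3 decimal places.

Posterior mean ≈ 19.635; posterior SD ≈ 0.621

Prior precision 1/τ₀² = 1/0.65² = 2.36686; data precision n/σ² = 13/7.59² = 0.225663.
Posterior precision = 2.36686 + 0.225663 = 2.59253, giving posterior SD = 1/√2.59253 = 0.621.
Posterior mean = (2.36686·19.41 + 0.225663·21.99) / 2.59253 = 19.635.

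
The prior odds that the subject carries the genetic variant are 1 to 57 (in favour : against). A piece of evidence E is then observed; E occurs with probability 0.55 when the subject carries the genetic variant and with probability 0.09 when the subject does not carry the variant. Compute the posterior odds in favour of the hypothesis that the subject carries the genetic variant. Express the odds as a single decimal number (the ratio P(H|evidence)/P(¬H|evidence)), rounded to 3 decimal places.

Prior odds = 1/57 = 0.017544.
Likelihood ratio for E = 0.55/0.09 = 6.1111.
Posterior odds = prior odds × LR = 0.10721.

Posterior odds ≈ 0.107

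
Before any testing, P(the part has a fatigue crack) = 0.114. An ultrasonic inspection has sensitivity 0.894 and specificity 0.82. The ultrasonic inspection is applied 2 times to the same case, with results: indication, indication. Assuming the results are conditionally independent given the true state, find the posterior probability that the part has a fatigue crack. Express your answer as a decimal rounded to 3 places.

Posterior P(H) ≈ 0.760

Let H be the event that the part has a fatigue crack; start with P(H) = 0.114. P('indication'|H) = 0.894, P('indication'|¬H) = 0.18.
Update on result 1 ('indication'): P(H) ← 0.894·0.1140 / (0.894·0.1140 + 0.18·0.8860) = 0.10192/0.26140 = 0.3899.
Update on result 2 ('indication'): P(H) ← 0.894·0.3899 / (0.894·0.3899 + 0.18·0.6101) = 0.34856/0.45838 = 0.7604.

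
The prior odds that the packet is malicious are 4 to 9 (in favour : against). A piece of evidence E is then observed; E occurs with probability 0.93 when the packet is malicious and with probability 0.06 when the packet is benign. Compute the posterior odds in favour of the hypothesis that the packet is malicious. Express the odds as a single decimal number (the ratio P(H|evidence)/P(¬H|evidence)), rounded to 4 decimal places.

Posterior odds ≈ 6.8889

Prior odds = 4/9 = 0.44444.
Likelihood ratio for E = 0.93/0.06 = 15.500.
Posterior odds = prior odds × LR = 6.8889.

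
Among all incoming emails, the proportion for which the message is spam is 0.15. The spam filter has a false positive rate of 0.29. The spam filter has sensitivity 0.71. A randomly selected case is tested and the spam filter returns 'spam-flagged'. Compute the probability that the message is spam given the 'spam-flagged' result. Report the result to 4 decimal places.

P(H | E) ≈ 0.3017

Write H for 'the message is spam'. Prior odds H:¬H = 0.15/0.85 = 0.17647. For the 'spam-flagged' outcome, the likelihood ratio is 0.71/0.29 = 2.4483.
Posterior odds = 0.17647 × 2.4483 = 0.43205, so P(H|E) = 0.43205/(1+0.43205) = 0.3017.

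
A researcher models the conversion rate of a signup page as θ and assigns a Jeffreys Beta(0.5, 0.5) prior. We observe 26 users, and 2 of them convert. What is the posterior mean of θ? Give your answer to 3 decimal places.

Posterior mean ≈ 0.093

Observing 2 successes and 24 failures updates Beta(0.5, 0.5) by adding the success and failure counts to the two shape parameters: α = 0.5+2 = 2.5, β = 0.5+24 = 24.5.
E[θ | data] = 2.5/(2.5+24.5) = 0.093.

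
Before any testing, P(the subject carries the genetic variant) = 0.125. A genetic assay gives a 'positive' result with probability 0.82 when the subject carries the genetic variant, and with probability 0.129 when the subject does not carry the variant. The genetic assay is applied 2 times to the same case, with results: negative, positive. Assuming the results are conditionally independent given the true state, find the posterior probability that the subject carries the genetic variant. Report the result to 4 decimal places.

With H the event that the subject carries the genetic variant, the joint likelihood of the observed sequence is P(data|H) = 0.18·0.82 = 0.14760 and P(data|¬H) = 0.871·0.129 = 0.11236.
Bayes: P(H|data) = 0.125·0.14760 / (0.125·0.14760 + 0.875·0.11236) = 0.018450/0.11676 = 0.1580.

Posterior P(H) ≈ 0.1580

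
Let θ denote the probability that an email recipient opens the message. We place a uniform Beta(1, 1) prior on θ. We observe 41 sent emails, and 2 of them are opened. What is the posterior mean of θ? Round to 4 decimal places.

Posterior mean ≈ 0.0698

The binomial likelihood is conjugate to the Beta prior: with 2 successes and 39 failures, the posterior is Beta(1+2, 1+39) = Beta(3, 40).
Posterior mean = α/(α+β) = 3/43 = 0.0698.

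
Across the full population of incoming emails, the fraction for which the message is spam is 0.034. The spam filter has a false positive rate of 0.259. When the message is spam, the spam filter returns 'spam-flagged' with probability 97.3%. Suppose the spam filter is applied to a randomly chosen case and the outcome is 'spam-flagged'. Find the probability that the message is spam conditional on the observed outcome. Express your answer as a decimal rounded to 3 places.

P(H | E) ≈ 0.117

Let H be the event that the message is spam. P(H) = 0.034, so P(¬H) = 0.966. With E the 'spam-flagged' result, P(E|H) = 0.973 and P(E|¬H) = 0.259.
P(E) = 0.973·0.034 + 0.259·0.966 = 0.033082 + 0.25019 = 0.28328.
By Bayes' theorem, P(H|E) = 0.033082 / 0.28328 = 0.117.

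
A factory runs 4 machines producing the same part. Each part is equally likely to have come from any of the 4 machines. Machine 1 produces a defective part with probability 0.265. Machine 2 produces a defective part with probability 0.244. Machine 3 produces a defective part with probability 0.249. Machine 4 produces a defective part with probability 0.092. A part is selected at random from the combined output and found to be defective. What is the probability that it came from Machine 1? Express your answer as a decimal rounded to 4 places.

P(defective|M1) = 0.265; P(defective|M2) = 0.244; P(defective|M3) = 0.249; P(defective|M4) = 0.092.
Prior × likelihood for each source: 0.25·0.265=0.06625, 0.25·0.244=0.06100, 0.25·0.249=0.06225, 0.25·0.092=0.02300. Summing gives P(defective) = 0.21250.
P(Machine 1 | defective) = 0.06625 / 0.21250 = 0.3118.

Posterior probability ≈ 0.3118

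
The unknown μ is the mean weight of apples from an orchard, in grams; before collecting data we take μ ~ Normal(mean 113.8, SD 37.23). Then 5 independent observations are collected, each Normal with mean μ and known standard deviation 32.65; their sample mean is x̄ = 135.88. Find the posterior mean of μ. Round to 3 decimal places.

Prior precision 1/τ₀² = 1/37.23² = 0.00072146; data precision n/σ² = 5/32.65² = 0.00469033.
Posterior precision = 0.00072146 + 0.00469033 = 0.00541180.
Posterior mean = (0.00072146·113.8 + 0.00469033·135.88) / 0.00541180 = 132.936.

Posterior mean ≈ 132.936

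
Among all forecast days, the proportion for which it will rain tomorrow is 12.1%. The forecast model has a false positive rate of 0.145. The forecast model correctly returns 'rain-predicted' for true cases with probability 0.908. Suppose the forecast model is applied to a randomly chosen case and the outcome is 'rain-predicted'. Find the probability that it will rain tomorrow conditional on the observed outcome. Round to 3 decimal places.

Let H be the event that it will rain tomorrow. P(H) = 0.121, so P(¬H) = 0.879. With E the 'rain-predicted' result, P(E|H) = 0.908 and P(E|¬H) = 0.145.
P(E) = 0.908·0.121 + 0.145·0.879 = 0.10987 + 0.12745 = 0.23732.
By Bayes' theorem, P(H|E) = 0.10987 / 0.23732 = 0.463.

P(H | E) ≈ 0.463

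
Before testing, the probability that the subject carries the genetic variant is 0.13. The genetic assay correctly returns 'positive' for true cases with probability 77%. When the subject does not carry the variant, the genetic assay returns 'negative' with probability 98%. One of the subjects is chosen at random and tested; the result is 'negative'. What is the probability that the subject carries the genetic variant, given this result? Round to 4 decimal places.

P(H | E) ≈ 0.0339

Write H for 'the subject carries the genetic variant'. Prior odds H:¬H = 0.13/0.87 = 0.14943. For the 'negative' outcome, the likelihood ratio is 0.23/0.98 = 0.23469.
Posterior odds = 0.14943 × 0.23469 = 0.035069, so P(H|E) = 0.035069/(1+0.035069) = 0.0339.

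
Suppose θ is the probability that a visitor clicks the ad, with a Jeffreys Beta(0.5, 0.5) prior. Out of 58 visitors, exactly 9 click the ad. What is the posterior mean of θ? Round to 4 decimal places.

Posterior mean ≈ 0.1610

Observing 9 successes and 49 failures updates Beta(0.5, 0.5) by adding the success and failure counts to the two shape parameters: α = 0.5+9 = 9.5, β = 0.5+49 = 49.5.
E[θ | data] = 9.5/(9.5+49.5) = 0.1610.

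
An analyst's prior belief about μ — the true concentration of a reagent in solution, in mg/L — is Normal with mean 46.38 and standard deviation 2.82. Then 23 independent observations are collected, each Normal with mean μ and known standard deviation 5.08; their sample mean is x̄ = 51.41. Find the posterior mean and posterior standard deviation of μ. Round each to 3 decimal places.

With known σ, the Normal prior is conjugate. Weight on the data is w = (n/σ²)/(n/σ² + 1/τ₀²) = 0.891252/(0.891252+0.125748) = 0.87635.
Posterior mean = w·x̄ + (1−w)·μ₀ = 0.87635·51.41 + 0.12365·46.38 = 50.788. Posterior variance = 1/(0.891252+0.125748) = 0.983284, so SD = 0.992.

Posterior mean ≈ 50.788; posterior SD ≈ 0.992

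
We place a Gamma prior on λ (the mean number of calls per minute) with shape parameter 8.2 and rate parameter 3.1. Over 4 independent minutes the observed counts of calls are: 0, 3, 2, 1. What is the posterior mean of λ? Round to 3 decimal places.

Posterior mean ≈ 2.000

Total count ∑xᵢ = 6 over n = 4 minutes.
Gamma is conjugate to the Poisson likelihood: posterior is Gamma(shape = 8.2+6 = 14.2, rate = 3.1+4 = 7.1).
E[λ | data] = 14.2/7.1 = 2.000.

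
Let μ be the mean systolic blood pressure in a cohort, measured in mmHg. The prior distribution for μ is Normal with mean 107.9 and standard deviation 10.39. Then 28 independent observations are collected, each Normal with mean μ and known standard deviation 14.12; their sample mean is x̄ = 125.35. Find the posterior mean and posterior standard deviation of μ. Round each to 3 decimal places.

Posterior mean ≈ 124.270; posterior SD ≈ 2.585

With known σ, the Normal prior is conjugate. Weight on the data is w = (n/σ²)/(n/σ² + 1/τ₀²) = 0.140439/(0.140439+0.00926337) = 0.93812.
Posterior mean = w·x̄ + (1−w)·μ₀ = 0.93812·125.35 + 0.061878·107.9 = 124.270. Posterior variance = 1/(0.140439+0.00926337) = 6.67991, so SD = 2.585.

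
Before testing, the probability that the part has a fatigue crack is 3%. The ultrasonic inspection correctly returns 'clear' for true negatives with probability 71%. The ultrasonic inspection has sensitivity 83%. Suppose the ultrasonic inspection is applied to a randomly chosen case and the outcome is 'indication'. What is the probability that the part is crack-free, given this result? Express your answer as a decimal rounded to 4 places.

P(¬H | E) ≈ 0.9187

Write H for 'the part has a fatigue crack'. Prior odds H:¬H = 0.03/0.97 = 0.030928. For the 'indication' outcome, the likelihood ratio is 0.83/0.29 = 2.8621.
Posterior odds = 0.030928 × 2.8621 = 0.088518, so P(H|E) = 0.088518/(1+0.088518) = 0.0813. Then P(¬H|E) = 1 − 0.0813 = 0.9187.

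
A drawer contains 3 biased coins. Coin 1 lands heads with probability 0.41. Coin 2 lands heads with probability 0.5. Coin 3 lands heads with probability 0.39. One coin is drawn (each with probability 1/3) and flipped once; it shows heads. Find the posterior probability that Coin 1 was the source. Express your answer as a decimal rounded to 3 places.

P(heads|C1) = 0.41; P(heads|C2) = 0.5; P(heads|C3) = 0.39.
Prior × likelihood for each source: 0.333333·0.41=0.1367, 0.333333·0.5=0.1667, 0.333333·0.39=0.1300. Summing gives P(heads) = 0.43333.
P(Coin 1 | heads) = 0.1367 / 0.43333 = 0.315.

Posterior probability ≈ 0.315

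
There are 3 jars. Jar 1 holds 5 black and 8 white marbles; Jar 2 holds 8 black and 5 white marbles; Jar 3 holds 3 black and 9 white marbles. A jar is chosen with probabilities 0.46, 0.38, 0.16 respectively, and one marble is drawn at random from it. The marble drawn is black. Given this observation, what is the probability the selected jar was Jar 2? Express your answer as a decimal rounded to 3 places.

P(black|Jar 1) = 0.3846; P(black|Jar 2) = 0.6154; P(black|Jar 3) = 0.25.
Prior × likelihood for each source: 0.46·0.3846=0.1769, 0.38·0.6154=0.2338, 0.16·0.25=0.04000. Summing gives P(black) = 0.45077.
P(Jar 2 | black) = 0.2338 / 0.45077 = 0.519.

Posterior probability ≈ 0.519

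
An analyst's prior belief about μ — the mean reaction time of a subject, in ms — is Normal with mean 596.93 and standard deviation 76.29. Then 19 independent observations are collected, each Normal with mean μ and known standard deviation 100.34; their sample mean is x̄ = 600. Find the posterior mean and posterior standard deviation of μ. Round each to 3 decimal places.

Posterior mean ≈ 599.744; posterior SD ≈ 22.038

With known σ, the Normal prior is conjugate. Weight on the data is w = (n/σ²)/(n/σ² + 1/τ₀²) = 0.00188715/(0.00188715+0.00017182) = 0.91655.
Posterior mean = w·x̄ + (1−w)·μ₀ = 0.91655·600 + 0.083448·596.93 = 599.744. Posterior variance = 1/(0.00188715+0.00017182) = 485.682, so SD = 22.038.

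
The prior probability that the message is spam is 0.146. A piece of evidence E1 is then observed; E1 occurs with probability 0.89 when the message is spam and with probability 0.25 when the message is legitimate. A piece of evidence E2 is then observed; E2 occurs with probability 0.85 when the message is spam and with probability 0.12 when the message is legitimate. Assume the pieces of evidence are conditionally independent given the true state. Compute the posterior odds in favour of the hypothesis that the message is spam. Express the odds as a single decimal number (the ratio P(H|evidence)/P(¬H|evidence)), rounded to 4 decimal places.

Prior odds = 0.146/(1−0.146) = 0.17096.
Likelihood ratio for E1 = 0.89/0.25 = 3.5600.
Likelihood ratio for E2 = 0.85/0.12 = 7.0833.
Posterior odds = prior odds × LR₁ × LR₂ = 4.3110.

Posterior odds ≈ 4.3110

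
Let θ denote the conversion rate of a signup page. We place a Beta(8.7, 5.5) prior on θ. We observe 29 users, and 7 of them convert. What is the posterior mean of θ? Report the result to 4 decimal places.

Observing 7 successes and 22 failures updates Beta(8.7, 5.5) by adding the success and failure counts to the two shape parameters: α = 8.7+7 = 15.7, β = 5.5+22 = 27.5.
Posterior mean = α/(α+β) = 15.7/43.2 = 0.3634.

Posterior mean ≈ 0.3634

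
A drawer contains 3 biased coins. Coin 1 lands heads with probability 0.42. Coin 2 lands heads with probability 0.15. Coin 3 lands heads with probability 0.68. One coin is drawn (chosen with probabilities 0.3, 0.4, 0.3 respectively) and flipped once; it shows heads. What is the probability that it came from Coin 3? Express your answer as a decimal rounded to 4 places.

Posterior probability ≈ 0.5231

Tabulate prior·likelihood by source: [1] prior 0.3, lik 0.42, product 0.1260; [2] prior 0.4, lik 0.15, product 0.06000; [3] prior 0.3, lik 0.68, product 0.2040.
Normalizing constant = 0.39000; the posterior for Coin 3 is its product over the sum, 0.2040/0.39000 = 0.5231.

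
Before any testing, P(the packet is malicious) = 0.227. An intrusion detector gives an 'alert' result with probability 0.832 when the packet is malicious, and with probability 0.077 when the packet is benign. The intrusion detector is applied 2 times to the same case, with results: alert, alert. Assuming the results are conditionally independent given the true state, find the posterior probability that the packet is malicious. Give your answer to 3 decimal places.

Posterior P(H) ≈ 0.972

With H the event that the packet is malicious, the joint likelihood of the observed sequence is P(data|H) = 0.832·0.832 = 0.69222 and P(data|¬H) = 0.077·0.077 = 0.0059290.
Bayes: P(H|data) = 0.227·0.69222 / (0.227·0.69222 + 0.773·0.0059290) = 0.15713/0.16172 = 0.9717.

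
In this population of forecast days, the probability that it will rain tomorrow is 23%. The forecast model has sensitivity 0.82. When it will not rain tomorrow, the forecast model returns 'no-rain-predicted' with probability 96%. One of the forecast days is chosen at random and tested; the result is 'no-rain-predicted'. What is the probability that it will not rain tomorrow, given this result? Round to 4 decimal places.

P(¬H | E) ≈ 0.9470

Write H for 'it will rain tomorrow'. Prior odds H:¬H = 0.23/0.77 = 0.29870. For the 'no-rain-predicted' outcome, the likelihood ratio is 0.18/0.96 = 0.18750.
Posterior odds = 0.29870 × 0.18750 = 0.056006, so P(H|E) = 0.056006/(1+0.056006) = 0.0530. Then P(¬H|E) = 1 − 0.0530 = 0.9470.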